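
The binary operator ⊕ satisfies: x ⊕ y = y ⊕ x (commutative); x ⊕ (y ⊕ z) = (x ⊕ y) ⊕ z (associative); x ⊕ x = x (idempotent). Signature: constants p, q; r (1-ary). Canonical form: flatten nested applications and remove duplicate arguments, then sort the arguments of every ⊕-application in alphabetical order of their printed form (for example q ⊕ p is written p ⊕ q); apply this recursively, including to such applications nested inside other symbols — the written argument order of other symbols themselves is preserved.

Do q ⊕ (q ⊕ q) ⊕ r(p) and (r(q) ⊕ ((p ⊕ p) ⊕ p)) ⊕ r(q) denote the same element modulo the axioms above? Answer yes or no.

Answer: no — q ⊕ r(p) vs p ⊕ r(q)

Derivation:
Left:  q ⊕ (q ⊕ q) ⊕ r(p)
  Un-nest:  q ⊕ q ⊕ q ⊕ r(p)
  Deduplicate:  drop duplicate q, q
  Sort:  q ⊕ r(p)
Right:  (r(q) ⊕ ((p ⊕ p) ⊕ p)) ⊕ r(q)
  Flatten:  r(q) ⊕ p ⊕ p ⊕ p ⊕ r(q)
  Drop duplicates:  drop duplicate p, p, r(q)
  Sort:  p ⊕ r(q)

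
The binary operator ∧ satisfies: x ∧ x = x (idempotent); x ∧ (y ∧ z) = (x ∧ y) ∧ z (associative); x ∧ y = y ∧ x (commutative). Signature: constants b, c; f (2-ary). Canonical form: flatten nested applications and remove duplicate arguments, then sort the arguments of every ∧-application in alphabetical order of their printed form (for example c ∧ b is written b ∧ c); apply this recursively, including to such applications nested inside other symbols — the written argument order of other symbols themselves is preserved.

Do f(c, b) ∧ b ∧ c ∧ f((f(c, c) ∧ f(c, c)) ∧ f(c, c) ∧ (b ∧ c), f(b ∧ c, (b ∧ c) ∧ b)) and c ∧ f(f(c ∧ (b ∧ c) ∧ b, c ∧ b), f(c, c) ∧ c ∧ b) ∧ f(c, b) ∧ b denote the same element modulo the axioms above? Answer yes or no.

Answer: no — b ∧ c ∧ f(b ∧ c ∧ f(c, c), f(b ∧ c, b ∧ c)) ∧ f(c, b) vs b ∧ c ∧ f(c, b) ∧ f(f(b ∧ c, b ∧ c), b ∧ c ∧ f(c, c))

Derivation:
Left:  f(c, b) ∧ b ∧ c ∧ f((f(c, c) ∧ f(c, c)) ∧ f(c, c) ∧ (b ∧ c), f(b ∧ c, (b ∧ c) ∧ b))
  Canonicalize subterm:  f((f(c, c) ∧ f(c, c)) ∧ f(c, c) ∧ (b ∧ c), f(b ∧ c, (b ∧ c) ∧ b))  →  f(b ∧ c ∧ f(c, c), f(b ∧ c, b ∧ c))
  Sort:  b ∧ c ∧ f(b ∧ c ∧ f(c, c), f(b ∧ c, b ∧ c)) ∧ f(c, b)
Right:  c ∧ f(f(c ∧ (b ∧ c) ∧ b, c ∧ b), f(c, c) ∧ c ∧ b) ∧ f(c, b) ∧ b
  Inside:  f(f(c ∧ (b ∧ c) ∧ b, c ∧ b), f(c, c) ∧ c ∧ b)  →  f(f(b ∧ c, b ∧ c), b ∧ c ∧ f(c, c))
  Sort:  b ∧ c ∧ f(c, b) ∧ f(f(b ∧ c, b ∧ c), b ∧ c ∧ f(c, c))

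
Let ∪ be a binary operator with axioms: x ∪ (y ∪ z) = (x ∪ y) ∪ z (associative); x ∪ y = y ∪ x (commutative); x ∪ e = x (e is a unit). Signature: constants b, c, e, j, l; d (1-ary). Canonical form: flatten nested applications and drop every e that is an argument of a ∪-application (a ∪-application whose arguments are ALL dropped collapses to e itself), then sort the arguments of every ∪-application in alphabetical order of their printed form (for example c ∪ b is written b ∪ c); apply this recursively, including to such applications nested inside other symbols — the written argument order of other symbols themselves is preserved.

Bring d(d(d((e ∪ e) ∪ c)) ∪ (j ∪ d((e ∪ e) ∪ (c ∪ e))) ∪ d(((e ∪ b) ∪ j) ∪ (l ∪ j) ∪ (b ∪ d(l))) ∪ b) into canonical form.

Answer: d(b ∪ d(b ∪ b ∪ d(l) ∪ j ∪ j ∪ l) ∪ d(c) ∪ d(d(c)) ∪ j)

Derivation:
Focus inside:  d(d((e ∪ e) ∪ c)) ∪ (j ∪ d((e ∪ e) ∪ (c ∪ e))) ∪ d(((e ∪ b) ∪ j) ∪ (l ∪ j) ∪ (b ∪ d(l))) ∪ b
Un-nest:  d(d((e ∪ e) ∪ c)) ∪ j ∪ d((e ∪ e) ∪ (c ∪ e)) ∪ d(((e ∪ b) ∪ j) ∪ (l ∪ j) ∪ (b ∪ d(l))) ∪ b
Inside:  d(d((e ∪ e) ∪ c))  →  d(d(c))
Simplify inside:  d((e ∪ e) ∪ (c ∪ e))  →  d(c)
Inside:  d(((e ∪ b) ∪ j) ∪ (l ∪ j) ∪ (b ∪ d(l)))  →  d(b ∪ b ∪ d(l) ∪ j ∪ j ∪ l)
Sort arguments:  b ∪ d(b ∪ b ∪ d(l) ∪ j ∪ j ∪ l) ∪ d(c) ∪ d(d(c)) ∪ j
Rebuild:  d(b ∪ d(b ∪ b ∪ d(l) ∪ j ∪ j ∪ l) ∪ d(c) ∪ d(d(c)) ∪ j)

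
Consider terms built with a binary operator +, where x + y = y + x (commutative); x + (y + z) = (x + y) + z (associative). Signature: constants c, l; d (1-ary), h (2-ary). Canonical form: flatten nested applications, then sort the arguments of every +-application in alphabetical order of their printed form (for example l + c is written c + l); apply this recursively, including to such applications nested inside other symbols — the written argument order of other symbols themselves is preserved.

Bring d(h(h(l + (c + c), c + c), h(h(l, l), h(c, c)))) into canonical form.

Work inside:  l + (c + c)
Flatten:  l + c + c
Sort arguments:  c + c + l
Rebuild:  d(h(h(c + c + l, c + c), h(h(l, l), h(c, c))))

Answer: d(h(h(c + c + l, c + c), h(h(l, l), h(c, c))))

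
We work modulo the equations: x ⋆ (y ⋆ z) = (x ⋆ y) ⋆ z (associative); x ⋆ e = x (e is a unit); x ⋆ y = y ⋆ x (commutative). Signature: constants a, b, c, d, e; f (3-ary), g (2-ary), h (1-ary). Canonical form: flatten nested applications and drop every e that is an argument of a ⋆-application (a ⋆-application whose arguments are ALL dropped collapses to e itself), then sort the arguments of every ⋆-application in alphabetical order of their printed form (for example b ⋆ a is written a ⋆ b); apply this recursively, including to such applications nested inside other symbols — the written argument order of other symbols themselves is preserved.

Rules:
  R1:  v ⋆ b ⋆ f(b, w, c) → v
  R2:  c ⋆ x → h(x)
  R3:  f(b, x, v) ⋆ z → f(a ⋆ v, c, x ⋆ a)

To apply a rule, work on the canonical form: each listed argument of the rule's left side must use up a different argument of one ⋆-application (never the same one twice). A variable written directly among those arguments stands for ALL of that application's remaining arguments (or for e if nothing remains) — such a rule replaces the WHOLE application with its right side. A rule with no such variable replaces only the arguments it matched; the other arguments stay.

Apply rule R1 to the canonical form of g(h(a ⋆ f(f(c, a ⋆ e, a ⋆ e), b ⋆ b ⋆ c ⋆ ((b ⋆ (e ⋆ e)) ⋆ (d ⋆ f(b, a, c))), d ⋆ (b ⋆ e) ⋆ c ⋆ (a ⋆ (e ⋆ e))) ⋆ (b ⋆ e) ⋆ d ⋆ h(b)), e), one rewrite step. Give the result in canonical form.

Canonical form:  g(h(a ⋆ b ⋆ d ⋆ f(f(c, a, a), b ⋆ b ⋆ b ⋆ c ⋆ d ⋆ f(b, a, c), a ⋆ b ⋆ c ⋆ d) ⋆ h(b)), e)
R1 matches:  uses b, f(b, a, c);  v := b ⋆ b ⋆ c ⋆ d, w := a
The variable takes the whole remainder — replace the entire application.
New term:  g(h(a ⋆ b ⋆ d ⋆ f(f(c, a, a), b ⋆ b ⋆ c ⋆ d, a ⋆ b ⋆ c ⋆ d) ⋆ h(b)), e)

Answer: g(h(a ⋆ b ⋆ d ⋆ f(f(c, a, a), b ⋆ b ⋆ c ⋆ d, a ⋆ b ⋆ c ⋆ d) ⋆ h(b)), e)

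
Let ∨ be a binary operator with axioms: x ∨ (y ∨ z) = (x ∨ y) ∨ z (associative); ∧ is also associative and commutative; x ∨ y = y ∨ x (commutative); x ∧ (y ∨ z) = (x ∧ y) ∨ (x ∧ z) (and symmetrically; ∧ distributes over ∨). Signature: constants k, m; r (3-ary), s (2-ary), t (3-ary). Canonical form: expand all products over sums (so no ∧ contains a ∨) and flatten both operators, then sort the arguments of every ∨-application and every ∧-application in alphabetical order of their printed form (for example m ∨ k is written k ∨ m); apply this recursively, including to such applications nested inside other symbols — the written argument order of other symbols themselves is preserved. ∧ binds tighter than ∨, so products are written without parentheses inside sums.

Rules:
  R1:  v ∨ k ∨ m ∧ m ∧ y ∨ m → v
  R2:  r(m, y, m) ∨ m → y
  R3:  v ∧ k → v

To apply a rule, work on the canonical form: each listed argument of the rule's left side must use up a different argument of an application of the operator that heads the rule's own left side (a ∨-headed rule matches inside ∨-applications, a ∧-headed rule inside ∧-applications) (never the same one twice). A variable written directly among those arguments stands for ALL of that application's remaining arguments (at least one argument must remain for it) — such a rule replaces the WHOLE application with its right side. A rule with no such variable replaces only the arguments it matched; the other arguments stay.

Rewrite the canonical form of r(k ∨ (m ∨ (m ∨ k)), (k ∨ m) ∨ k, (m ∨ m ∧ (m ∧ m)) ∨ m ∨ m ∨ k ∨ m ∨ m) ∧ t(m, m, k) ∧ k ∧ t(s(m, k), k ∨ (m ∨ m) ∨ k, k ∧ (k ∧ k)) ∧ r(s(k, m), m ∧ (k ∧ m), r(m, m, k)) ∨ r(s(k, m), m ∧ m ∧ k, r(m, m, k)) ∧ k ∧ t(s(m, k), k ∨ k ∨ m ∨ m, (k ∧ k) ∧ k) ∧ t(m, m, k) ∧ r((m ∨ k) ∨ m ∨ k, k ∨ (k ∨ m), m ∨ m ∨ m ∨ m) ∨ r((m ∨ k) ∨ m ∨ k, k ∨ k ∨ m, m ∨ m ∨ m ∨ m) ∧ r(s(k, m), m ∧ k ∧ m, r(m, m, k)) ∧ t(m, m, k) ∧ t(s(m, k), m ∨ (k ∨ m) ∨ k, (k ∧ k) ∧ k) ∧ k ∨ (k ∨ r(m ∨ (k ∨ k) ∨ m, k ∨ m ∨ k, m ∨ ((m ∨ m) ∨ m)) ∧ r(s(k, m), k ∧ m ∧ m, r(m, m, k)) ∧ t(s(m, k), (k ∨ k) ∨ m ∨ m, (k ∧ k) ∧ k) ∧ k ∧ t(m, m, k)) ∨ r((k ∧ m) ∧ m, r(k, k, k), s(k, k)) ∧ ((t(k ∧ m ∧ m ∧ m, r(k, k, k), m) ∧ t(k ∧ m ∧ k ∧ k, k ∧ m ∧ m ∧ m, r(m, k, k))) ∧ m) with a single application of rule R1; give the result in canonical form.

Canonical form:  k ∨ k ∧ r(k ∨ k ∨ m ∨ m, k ∨ k ∨ m, k ∨ m ∨ m ∨ m ∨ m ∨ m ∨ m ∧ m ∧ m) ∧ r(s(k, m), k ∧ m ∧ m, r(m, m, k)) ∧ t(m, m, k) ∧ t(s(m, k), k ∨ k ∨ m ∨ m, k ∧ k ∧ k) ∨ k ∧ r(k ∨ k ∨ m ∨ m, k ∨ k ∨ m, m ∨ m ∨ m ∨ m) ∧ r(s(k, m), k ∧ m ∧ m, r(m, m, k)) ∧ t(m, m, k) ∧ t(s(m, k), k ∨ k ∨ m ∨ m, k ∧ k ∧ k) ∨ k ∧ r(k ∨ k ∨ m ∨ m, k ∨ k ∨ m, m ∨ m ∨ m ∨ m) ∧ r(s(k, m), k ∧ m ∧ m, r(m, m, k)) ∧ t(m, m, k) ∧ t(s(m, k), k ∨ k ∨ m ∨ m, k ∧ k ∧ k) ∨ k ∧ r(k ∨ k ∨ m ∨ m, k ∨ k ∨ m, m ∨ m ∨ m ∨ m) ∧ r(s(k, m), k ∧ m ∧ m, r(m, m, k)) ∧ t(m, m, k) ∧ t(s(m, k), k ∨ k ∨ m ∨ m, k ∧ k ∧ k) ∨ m ∧ r(k ∧ m ∧ m, r(k, k, k), s(k, k)) ∧ t(k ∧ k ∧ k ∧ m, k ∧ m ∧ m ∧ m, r(m, k, k)) ∧ t(k ∧ m ∧ m ∧ m, r(k, k, k), m)
R1 matches:  uses k, m, m ∧ m ∧ m;  v := m ∨ m ∨ m ∨ m, y := m
The variable takes the whole remainder — replace the entire application.
Result:  k ∨ k ∧ r(k ∨ k ∨ m ∨ m, k ∨ k ∨ m, m ∨ m ∨ m ∨ m) ∧ r(s(k, m), k ∧ m ∧ m, r(m, m, k)) ∧ t(m, m, k) ∧ t(s(m, k), k ∨ k ∨ m ∨ m, k ∧ k ∧ k) ∨ k ∧ r(k ∨ k ∨ m ∨ m, k ∨ k ∨ m, m ∨ m ∨ m ∨ m) ∧ r(s(k, m), k ∧ m ∧ m, r(m, m, k)) ∧ t(m, m, k) ∧ t(s(m, k), k ∨ k ∨ m ∨ m, k ∧ k ∧ k) ∨ k ∧ r(k ∨ k ∨ m ∨ m, k ∨ k ∨ m, m ∨ m ∨ m ∨ m) ∧ r(s(k, m), k ∧ m ∧ m, r(m, m, k)) ∧ t(m, m, k) ∧ t(s(m, k), k ∨ k ∨ m ∨ m, k ∧ k ∧ k) ∨ k ∧ r(k ∨ k ∨ m ∨ m, k ∨ k ∨ m, m ∨ m ∨ m ∨ m) ∧ r(s(k, m), k ∧ m ∧ m, r(m, m, k)) ∧ t(m, m, k) ∧ t(s(m, k), k ∨ k ∨ m ∨ m, k ∧ k ∧ k) ∨ m ∧ r(k ∧ m ∧ m, r(k, k, k), s(k, k)) ∧ t(k ∧ k ∧ k ∧ m, k ∧ m ∧ m ∧ m, r(m, k, k)) ∧ t(k ∧ m ∧ m ∧ m, r(k, k, k), m)

Answer: k ∨ k ∧ r(k ∨ k ∨ m ∨ m, k ∨ k ∨ m, m ∨ m ∨ m ∨ m) ∧ r(s(k, m), k ∧ m ∧ m, r(m, m, k)) ∧ t(m, m, k) ∧ t(s(m, k), k ∨ k ∨ m ∨ m, k ∧ k ∧ k) ∨ k ∧ r(k ∨ k ∨ m ∨ m, k ∨ k ∨ m, m ∨ m ∨ m ∨ m) ∧ r(s(k, m), k ∧ m ∧ m, r(m, m, k)) ∧ t(m, m, k) ∧ t(s(m, k), k ∨ k ∨ m ∨ m, k ∧ k ∧ k) ∨ k ∧ r(k ∨ k ∨ m ∨ m, k ∨ k ∨ m, m ∨ m ∨ m ∨ m) ∧ r(s(k, m), k ∧ m ∧ m, r(m, m, k)) ∧ t(m, m, k) ∧ t(s(m, k), k ∨ k ∨ m ∨ m, k ∧ k ∧ k) ∨ k ∧ r(k ∨ k ∨ m ∨ m, k ∨ k ∨ m, m ∨ m ∨ m ∨ m) ∧ r(s(k, m), k ∧ m ∧ m, r(m, m, k)) ∧ t(m, m, k) ∧ t(s(m, k), k ∨ k ∨ m ∨ m, k ∧ k ∧ k) ∨ m ∧ r(k ∧ m ∧ m, r(k, k, k), s(k, k)) ∧ t(k ∧ k ∧ k ∧ m, k ∧ m ∧ m ∧ m, r(m, k, k)) ∧ t(k ∧ m ∧ m ∧ m, r(k, k, k), m)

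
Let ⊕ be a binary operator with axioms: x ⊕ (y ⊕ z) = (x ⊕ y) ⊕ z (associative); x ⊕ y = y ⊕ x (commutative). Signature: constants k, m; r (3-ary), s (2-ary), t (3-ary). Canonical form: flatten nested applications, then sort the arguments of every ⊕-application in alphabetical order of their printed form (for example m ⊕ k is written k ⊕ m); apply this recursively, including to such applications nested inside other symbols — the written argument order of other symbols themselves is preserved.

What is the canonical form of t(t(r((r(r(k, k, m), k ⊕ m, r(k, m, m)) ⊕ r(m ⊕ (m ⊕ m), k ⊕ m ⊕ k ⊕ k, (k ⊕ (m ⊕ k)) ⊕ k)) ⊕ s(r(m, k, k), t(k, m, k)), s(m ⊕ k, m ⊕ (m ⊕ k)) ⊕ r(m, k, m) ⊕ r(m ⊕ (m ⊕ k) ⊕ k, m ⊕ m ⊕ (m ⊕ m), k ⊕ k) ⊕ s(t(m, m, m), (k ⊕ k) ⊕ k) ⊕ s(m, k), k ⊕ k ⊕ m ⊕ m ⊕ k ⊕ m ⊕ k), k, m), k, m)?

Answer: t(t(r(r(m ⊕ m ⊕ m, k ⊕ k ⊕ k ⊕ m, k ⊕ k ⊕ k ⊕ m) ⊕ r(r(k, k, m), k ⊕ m, r(k, m, m)) ⊕ s(r(m, k, k), t(k, m, k)), r(k ⊕ k ⊕ m ⊕ m, m ⊕ m ⊕ m ⊕ m, k ⊕ k) ⊕ r(m, k, m) ⊕ s(k ⊕ m, k ⊕ m ⊕ m) ⊕ s(m, k) ⊕ s(t(m, m, m), k ⊕ k ⊕ k), k ⊕ k ⊕ k ⊕ k ⊕ m ⊕ m ⊕ m), k, m), k, m)

Derivation:
Descend into:  s(m ⊕ k, m ⊕ (m ⊕ k)) ⊕ r(m, k, m) ⊕ r(m ⊕ (m ⊕ k) ⊕ k, m ⊕ m ⊕ (m ⊕ m), k ⊕ k) ⊕ s(t(m, m, m), (k ⊕ k) ⊕ k) ⊕ s(m, k)
Canonicalize subterm:  s(m ⊕ k, m ⊕ (m ⊕ k))  →  s(k ⊕ m, k ⊕ m ⊕ m)
Inside:  r(m ⊕ (m ⊕ k) ⊕ k, m ⊕ m ⊕ (m ⊕ m), k ⊕ k)  →  r(k ⊕ k ⊕ m ⊕ m, m ⊕ m ⊕ m ⊕ m, k ⊕ k)
Canonicalize subterm:  s(t(m, m, m), (k ⊕ k) ⊕ k)  →  s(t(m, m, m), k ⊕ k ⊕ k)
Sort:  r(k ⊕ k ⊕ m ⊕ m, m ⊕ m ⊕ m ⊕ m, k ⊕ k) ⊕ r(m, k, m) ⊕ s(k ⊕ m, k ⊕ m ⊕ m) ⊕ s(m, k) ⊕ s(t(m, m, m), k ⊕ k ⊕ k)
Reassemble:  t(t(r(r(m ⊕ m ⊕ m, k ⊕ k ⊕ k ⊕ m, k ⊕ k ⊕ k ⊕ m) ⊕ r(r(k, k, m), k ⊕ m, r(k, m, m)) ⊕ s(r(m, k, k), t(k, m, k)), r(k ⊕ k ⊕ m ⊕ m, m ⊕ m ⊕ m ⊕ m, k ⊕ k) ⊕ r(m, k, m) ⊕ s(k ⊕ m, k ⊕ m ⊕ m) ⊕ s(m, k) ⊕ s(t(m, m, m), k ⊕ k ⊕ k), k ⊕ k ⊕ k ⊕ k ⊕ m ⊕ m ⊕ m), k, m), k, m)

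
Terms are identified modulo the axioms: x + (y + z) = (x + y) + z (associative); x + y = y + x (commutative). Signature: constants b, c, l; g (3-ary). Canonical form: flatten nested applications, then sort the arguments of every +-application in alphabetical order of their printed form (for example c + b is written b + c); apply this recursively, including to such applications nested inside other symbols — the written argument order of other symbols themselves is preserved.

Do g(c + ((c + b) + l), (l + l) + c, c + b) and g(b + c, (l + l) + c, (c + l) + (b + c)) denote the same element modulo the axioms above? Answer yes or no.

Left:  g(c + ((c + b) + l), (l + l) + c, c + b)
  Focus inside:  c + ((c + b) + l)
  Un-nest:  c + c + b + l
  Sort arguments:  b + c + c + l
  Put back:  g(b + c + c + l, c + l + l, b + c)
Right:  g(b + c, (l + l) + c, (c + l) + (b + c))
  Work inside:  (c + l) + (b + c)
  Merge nested applications:  c + l + b + c
  Order the arguments:  b + c + c + l
  Reassemble:  g(b + c, c + l + l, b + c + c + l)

Answer: no — g(b + c + c + l, c + l + l, b + c) vs g(b + c, c + l + l, b + c + c + l)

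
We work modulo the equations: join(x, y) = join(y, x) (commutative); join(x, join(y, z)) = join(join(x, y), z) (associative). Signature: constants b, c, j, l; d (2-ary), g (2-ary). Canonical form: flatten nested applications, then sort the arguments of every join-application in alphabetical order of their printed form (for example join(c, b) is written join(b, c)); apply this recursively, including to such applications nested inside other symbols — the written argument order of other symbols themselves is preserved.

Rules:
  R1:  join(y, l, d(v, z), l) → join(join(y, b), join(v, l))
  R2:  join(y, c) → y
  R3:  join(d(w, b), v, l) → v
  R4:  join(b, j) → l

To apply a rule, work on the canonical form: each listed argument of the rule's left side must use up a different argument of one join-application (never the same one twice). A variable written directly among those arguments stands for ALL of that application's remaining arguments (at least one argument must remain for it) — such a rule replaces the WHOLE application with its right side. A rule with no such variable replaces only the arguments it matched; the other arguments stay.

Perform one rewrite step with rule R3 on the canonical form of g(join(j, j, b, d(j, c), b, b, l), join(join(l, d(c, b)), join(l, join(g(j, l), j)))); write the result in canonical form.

Answer: g(join(b, b, b, d(j, c), j, j, l), join(g(j, l), j, l))

Derivation:
Canonical form:  g(join(b, b, b, d(j, c), j, j, l), join(d(c, b), g(j, l), j, l, l))
Apply R3:  consuming d(c, b), l;  v := join(g(j, l), j, l), w := c
Every leftover argument binds to the variable; the entire application is replaced.
New term:  g(join(b, b, b, d(j, c), j, j, l), join(g(j, l), j, l))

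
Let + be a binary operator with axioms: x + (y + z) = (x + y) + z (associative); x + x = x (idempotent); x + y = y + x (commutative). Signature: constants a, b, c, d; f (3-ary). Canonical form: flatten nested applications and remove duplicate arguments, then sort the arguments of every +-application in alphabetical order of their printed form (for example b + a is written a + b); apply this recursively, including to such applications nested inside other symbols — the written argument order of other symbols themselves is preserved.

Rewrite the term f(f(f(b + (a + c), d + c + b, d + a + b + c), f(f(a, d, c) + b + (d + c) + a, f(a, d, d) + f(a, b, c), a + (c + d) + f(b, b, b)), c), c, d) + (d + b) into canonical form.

Un-nest:  f(f(f(b + (a + c), d + c + b, d + a + b + c), f(f(a, d, c) + b + (d + c) + a, f(a, d, d) + f(a, b, c), a + (c + d) + f(b, b, b)), c), c, d) + d + b
Inside:  f(f(f(b + (a + c), d + c + b, d + a + b + c), f(f(a, d, c) + b + (d + c) + a, f(a, d, d) + f(a, b, c), a + (c + d) + f(b, b, b)), c), c, d)  →  f(f(f(a + b + c, b + c + d, a + b + c + d), f(a + b + c + d + f(a, d, c), f(a, b, c) + f(a, d, d), a + c + d + f(b, b, b)), c), c, d)
Order the arguments:  b + d + f(f(f(a + b + c, b + c + d, a + b + c + d), f(a + b + c + d + f(a, d, c), f(a, b, c) + f(a, d, d), a + c + d + f(b, b, b)), c), c, d)

Answer: b + d + f(f(f(a + b + c, b + c + d, a + b + c + d), f(a + b + c + d + f(a, d, c), f(a, b, c) + f(a, d, d), a + c + d + f(b, b, b)), c), c, d)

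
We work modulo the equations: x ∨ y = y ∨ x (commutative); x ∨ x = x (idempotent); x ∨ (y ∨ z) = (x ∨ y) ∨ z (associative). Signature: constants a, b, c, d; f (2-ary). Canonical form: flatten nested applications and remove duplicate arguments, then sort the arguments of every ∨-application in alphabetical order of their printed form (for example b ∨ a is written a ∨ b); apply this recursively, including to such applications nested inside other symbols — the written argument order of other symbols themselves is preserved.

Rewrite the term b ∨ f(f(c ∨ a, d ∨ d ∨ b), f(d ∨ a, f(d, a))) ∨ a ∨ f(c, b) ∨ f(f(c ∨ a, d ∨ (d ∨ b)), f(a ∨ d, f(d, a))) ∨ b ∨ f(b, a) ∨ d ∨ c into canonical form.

Canonicalize subterm:  f(f(c ∨ a, d ∨ d ∨ b), f(d ∨ a, f(d, a)))  →  f(f(a ∨ c, b ∨ d), f(a ∨ d, f(d, a)))
Inside:  f(f(c ∨ a, d ∨ (d ∨ b)), f(a ∨ d, f(d, a)))  →  f(f(a ∨ c, b ∨ d), f(a ∨ d, f(d, a)))
Idempotence:  drop duplicate f(f(a ∨ c, b ∨ d), f(a ∨ d, f(d, a))), b
Sort:  a ∨ b ∨ c ∨ d ∨ f(b, a) ∨ f(c, b) ∨ f(f(a ∨ c, b ∨ d), f(a ∨ d, f(d, a)))

Answer: a ∨ b ∨ c ∨ d ∨ f(b, a) ∨ f(c, b) ∨ f(f(a ∨ c, b ∨ d), f(a ∨ d, f(d, a)))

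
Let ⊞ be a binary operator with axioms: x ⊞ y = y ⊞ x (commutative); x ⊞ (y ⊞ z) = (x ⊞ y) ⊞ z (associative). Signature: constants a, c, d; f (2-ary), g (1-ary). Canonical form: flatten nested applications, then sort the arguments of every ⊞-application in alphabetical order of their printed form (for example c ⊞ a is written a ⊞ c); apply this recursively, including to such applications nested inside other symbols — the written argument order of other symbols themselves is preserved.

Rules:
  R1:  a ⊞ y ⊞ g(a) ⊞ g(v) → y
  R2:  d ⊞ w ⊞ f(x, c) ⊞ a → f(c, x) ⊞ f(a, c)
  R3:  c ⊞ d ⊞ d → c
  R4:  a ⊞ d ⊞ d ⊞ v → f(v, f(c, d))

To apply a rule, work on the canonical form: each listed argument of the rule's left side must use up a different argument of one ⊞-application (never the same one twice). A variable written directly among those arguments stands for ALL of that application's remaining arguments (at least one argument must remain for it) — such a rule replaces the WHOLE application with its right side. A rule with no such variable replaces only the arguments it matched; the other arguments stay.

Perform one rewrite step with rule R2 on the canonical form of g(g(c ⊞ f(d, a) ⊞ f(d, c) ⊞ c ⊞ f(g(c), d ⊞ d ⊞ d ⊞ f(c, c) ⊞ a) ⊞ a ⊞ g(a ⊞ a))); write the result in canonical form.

Answer: g(g(a ⊞ c ⊞ c ⊞ f(d, a) ⊞ f(d, c) ⊞ f(g(c), f(a, c) ⊞ f(c, c)) ⊞ g(a ⊞ a)))

Derivation:
Canonical form:  g(g(a ⊞ c ⊞ c ⊞ f(d, a) ⊞ f(d, c) ⊞ f(g(c), a ⊞ d ⊞ d ⊞ d ⊞ f(c, c)) ⊞ g(a ⊞ a)))
Apply R2:  consuming a, d, f(c, c);  w := d ⊞ d, x := c
The variable takes the whole remainder — replace the entire application.
Giving:  g(g(a ⊞ c ⊞ c ⊞ f(d, a) ⊞ f(d, c) ⊞ f(g(c), f(a, c) ⊞ f(c, c)) ⊞ g(a ⊞ a)))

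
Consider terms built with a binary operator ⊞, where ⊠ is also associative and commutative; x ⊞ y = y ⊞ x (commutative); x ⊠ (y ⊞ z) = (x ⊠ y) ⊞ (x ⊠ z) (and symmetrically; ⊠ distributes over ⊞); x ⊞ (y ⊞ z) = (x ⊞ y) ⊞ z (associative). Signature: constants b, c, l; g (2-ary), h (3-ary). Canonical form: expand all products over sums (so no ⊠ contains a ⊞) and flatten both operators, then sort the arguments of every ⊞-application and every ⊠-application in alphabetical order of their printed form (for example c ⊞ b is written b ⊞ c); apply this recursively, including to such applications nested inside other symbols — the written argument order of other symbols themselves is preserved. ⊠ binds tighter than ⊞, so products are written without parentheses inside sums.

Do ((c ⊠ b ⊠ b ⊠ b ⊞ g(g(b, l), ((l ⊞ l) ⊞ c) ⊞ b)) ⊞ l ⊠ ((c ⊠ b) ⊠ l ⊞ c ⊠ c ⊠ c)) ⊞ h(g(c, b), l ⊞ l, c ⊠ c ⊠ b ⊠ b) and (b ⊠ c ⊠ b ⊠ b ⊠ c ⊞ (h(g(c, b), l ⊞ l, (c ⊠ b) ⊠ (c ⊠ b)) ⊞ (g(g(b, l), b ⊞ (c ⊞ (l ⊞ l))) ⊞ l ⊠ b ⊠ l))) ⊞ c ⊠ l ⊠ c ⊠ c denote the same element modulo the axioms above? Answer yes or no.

Answer: no — b ⊠ b ⊠ b ⊠ c ⊞ b ⊠ c ⊠ l ⊠ l ⊞ c ⊠ c ⊠ c ⊠ l ⊞ g(g(b, l), b ⊞ c ⊞ l ⊞ l) ⊞ h(g(c, b), l ⊞ l, b ⊠ b ⊠ c ⊠ c) vs b ⊠ b ⊠ b ⊠ c ⊠ c ⊞ b ⊠ l ⊠ l ⊞ c ⊠ c ⊠ c ⊠ l ⊞ g(g(b, l), b ⊞ c ⊞ l ⊞ l) ⊞ h(g(c, b), l ⊞ l, b ⊠ b ⊠ c ⊠ c)

Derivation:
Left:  ((c ⊠ b ⊠ b ⊠ b ⊞ g(g(b, l), ((l ⊞ l) ⊞ c) ⊞ b)) ⊞ l ⊠ ((c ⊠ b) ⊠ l ⊞ c ⊠ c ⊠ c)) ⊞ h(g(c, b), l ⊞ l, c ⊠ c ⊠ b ⊠ b)
  Distribute:  b ⊠ b ⊠ b ⊠ c ⊞ g(g(b, l), b ⊞ c ⊞ l ⊞ l) ⊞ b ⊠ c ⊠ l ⊠ l ⊞ c ⊠ c ⊠ c ⊠ l ⊞ h(g(c, b), l ⊞ l, b ⊠ b ⊠ c ⊠ c)
  Order the arguments:  b ⊠ b ⊠ b ⊠ c ⊞ b ⊠ c ⊠ l ⊠ l ⊞ c ⊠ c ⊠ c ⊠ l ⊞ g(g(b, l), b ⊞ c ⊞ l ⊞ l) ⊞ h(g(c, b), l ⊞ l, b ⊠ b ⊠ c ⊠ c)
Right:  (b ⊠ c ⊠ b ⊠ b ⊠ c ⊞ (h(g(c, b), l ⊞ l, (c ⊠ b) ⊠ (c ⊠ b)) ⊞ (g(g(b, l), b ⊞ (c ⊞ (l ⊞ l))) ⊞ l ⊠ b ⊠ l))) ⊞ c ⊠ l ⊠ c ⊠ c
  Flatten:  b ⊠ b ⊠ b ⊠ c ⊠ c ⊞ h(g(c, b), l ⊞ l, b ⊠ b ⊠ c ⊠ c) ⊞ g(g(b, l), b ⊞ c ⊞ l ⊞ l) ⊞ b ⊠ l ⊠ l ⊞ c ⊠ c ⊠ c ⊠ l
  Sort arguments:  b ⊠ b ⊠ b ⊠ c ⊠ c ⊞ b ⊠ l ⊠ l ⊞ c ⊠ c ⊠ c ⊠ l ⊞ g(g(b, l), b ⊞ c ⊞ l ⊞ l) ⊞ h(g(c, b), l ⊞ l, b ⊠ b ⊠ c ⊠ c)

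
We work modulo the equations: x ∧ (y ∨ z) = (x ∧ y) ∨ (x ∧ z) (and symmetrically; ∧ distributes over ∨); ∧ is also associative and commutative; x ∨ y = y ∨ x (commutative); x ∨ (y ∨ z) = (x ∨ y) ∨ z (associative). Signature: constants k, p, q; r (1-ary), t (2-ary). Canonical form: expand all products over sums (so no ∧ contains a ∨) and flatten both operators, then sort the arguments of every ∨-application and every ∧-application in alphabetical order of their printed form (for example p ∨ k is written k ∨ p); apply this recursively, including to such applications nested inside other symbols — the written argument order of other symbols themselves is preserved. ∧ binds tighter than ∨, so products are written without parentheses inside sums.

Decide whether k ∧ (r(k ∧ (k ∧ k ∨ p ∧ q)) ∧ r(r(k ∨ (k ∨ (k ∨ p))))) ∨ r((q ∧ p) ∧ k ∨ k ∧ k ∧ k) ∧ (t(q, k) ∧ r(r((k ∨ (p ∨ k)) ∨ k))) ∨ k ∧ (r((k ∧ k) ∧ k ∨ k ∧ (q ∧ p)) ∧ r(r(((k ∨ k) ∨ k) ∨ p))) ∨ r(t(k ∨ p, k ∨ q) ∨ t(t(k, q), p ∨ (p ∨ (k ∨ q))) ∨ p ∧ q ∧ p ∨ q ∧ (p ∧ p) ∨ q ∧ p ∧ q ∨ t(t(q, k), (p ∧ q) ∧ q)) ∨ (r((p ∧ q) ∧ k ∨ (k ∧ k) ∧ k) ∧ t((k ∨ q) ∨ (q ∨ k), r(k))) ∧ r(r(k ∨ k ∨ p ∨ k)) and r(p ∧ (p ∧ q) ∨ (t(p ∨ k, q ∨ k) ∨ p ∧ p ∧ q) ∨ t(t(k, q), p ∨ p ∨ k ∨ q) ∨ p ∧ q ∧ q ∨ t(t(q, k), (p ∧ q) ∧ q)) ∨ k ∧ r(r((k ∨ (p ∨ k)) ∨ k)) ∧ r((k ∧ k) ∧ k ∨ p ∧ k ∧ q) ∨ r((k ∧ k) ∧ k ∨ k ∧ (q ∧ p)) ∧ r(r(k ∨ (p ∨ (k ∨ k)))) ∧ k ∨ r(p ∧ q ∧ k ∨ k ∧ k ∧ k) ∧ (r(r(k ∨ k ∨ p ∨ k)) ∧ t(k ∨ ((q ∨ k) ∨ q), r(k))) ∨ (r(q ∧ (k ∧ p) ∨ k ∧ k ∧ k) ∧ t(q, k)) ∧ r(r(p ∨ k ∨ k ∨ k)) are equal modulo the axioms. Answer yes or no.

Left:  k ∧ (r(k ∧ (k ∧ k ∨ p ∧ q)) ∧ r(r(k ∨ (k ∨ (k ∨ p))))) ∨ r((q ∧ p) ∧ k ∨ k ∧ k ∧ k) ∧ (t(q, k) ∧ r(r((k ∨ (p ∨ k)) ∨ k))) ∨ k ∧ (r((k ∧ k) ∧ k ∨ k ∧ (q ∧ p)) ∧ r(r(((k ∨ k) ∨ k) ∨ p))) ∨ r(t(k ∨ p, k ∨ q) ∨ t(t(k, q), p ∨ (p ∨ (k ∨ q))) ∨ p ∧ q ∧ p ∨ q ∧ (p ∧ p) ∨ q ∧ p ∧ q ∨ t(t(q, k), (p ∧ q) ∧ q)) ∨ (r((p ∧ q) ∧ k ∨ (k ∧ k) ∧ k) ∧ t((k ∨ q) ∨ (q ∨ k), r(k))) ∧ r(r(k ∨ k ∨ p ∨ k))
  Expand products over sums:  k ∧ r(k ∧ k ∧ k ∨ k ∧ p ∧ q) ∧ r(r(k ∨ k ∨ k ∨ p)) ∨ r(k ∧ k ∧ k ∨ k ∧ p ∧ q) ∧ r(r(k ∨ k ∨ k ∨ p)) ∧ t(q, k) ∨ k ∧ r(k ∧ k ∧ k ∨ k ∧ p ∧ q) ∧ r(r(k ∨ k ∨ k ∨ p)) ∨ r(p ∧ p ∧ q ∨ p ∧ p ∧ q ∨ p ∧ q ∧ q ∨ t(k ∨ p, k ∨ q) ∨ t(t(k, q), k ∨ p ∨ p ∨ q) ∨ t(t(q, k), p ∧ q ∧ q)) ∨ r(k ∧ k ∧ k ∨ k ∧ p ∧ q) ∧ r(r(k ∨ k ∨ k ∨ p)) ∧ t(k ∨ k ∨ q ∨ q, r(k))
  Sort arguments:  k ∧ r(k ∧ k ∧ k ∨ k ∧ p ∧ q) ∧ r(r(k ∨ k ∨ k ∨ p)) ∨ k ∧ r(k ∧ k ∧ k ∨ k ∧ p ∧ q) ∧ r(r(k ∨ k ∨ k ∨ p)) ∨ r(k ∧ k ∧ k ∨ k ∧ p ∧ q) ∧ r(r(k ∨ k ∨ k ∨ p)) ∧ t(k ∨ k ∨ q ∨ q, r(k)) ∨ r(k ∧ k ∧ k ∨ k ∧ p ∧ q) ∧ r(r(k ∨ k ∨ k ∨ p)) ∧ t(q, k) ∨ r(p ∧ p ∧ q ∨ p ∧ p ∧ q ∨ p ∧ q ∧ q ∨ t(k ∨ p, k ∨ q) ∨ t(t(k, q), k ∨ p ∨ p ∨ q) ∨ t(t(q, k), p ∧ q ∧ q))
Right:  r(p ∧ (p ∧ q) ∨ (t(p ∨ k, q ∨ k) ∨ p ∧ p ∧ q) ∨ t(t(k, q), p ∨ p ∨ k ∨ q) ∨ p ∧ q ∧ q ∨ t(t(q, k), (p ∧ q) ∧ q)) ∨ k ∧ r(r((k ∨ (p ∨ k)) ∨ k)) ∧ r((k ∧ k) ∧ k ∨ p ∧ k ∧ q) ∨ r((k ∧ k) ∧ k ∨ k ∧ (q ∧ p)) ∧ r(r(k ∨ (p ∨ (k ∨ k)))) ∧ k ∨ r(p ∧ q ∧ k ∨ k ∧ k ∧ k) ∧ (r(r(k ∨ k ∨ p ∨ k)) ∧ t(k ∨ ((q ∨ k) ∨ q), r(k))) ∨ (r(q ∧ (k ∧ p) ∨ k ∧ k ∧ k) ∧ t(q, k)) ∧ r(r(p ∨ k ∨ k ∨ k))
  Un-nest:  r(p ∧ p ∧ q ∨ p ∧ p ∧ q ∨ p ∧ q ∧ q ∨ t(k ∨ p, k ∨ q) ∨ t(t(k, q), k ∨ p ∨ p ∨ q) ∨ t(t(q, k), p ∧ q ∧ q)) ∨ k ∧ r(k ∧ k ∧ k ∨ k ∧ p ∧ q) ∧ r(r(k ∨ k ∨ k ∨ p)) ∨ k ∧ r(k ∧ k ∧ k ∨ k ∧ p ∧ q) ∧ r(r(k ∨ k ∨ k ∨ p)) ∨ r(k ∧ k ∧ k ∨ k ∧ p ∧ q) ∧ r(r(k ∨ k ∨ k ∨ p)) ∧ t(k ∨ k ∨ q ∨ q, r(k)) ∨ r(k ∧ k ∧ k ∨ k ∧ p ∧ q) ∧ r(r(k ∨ k ∨ k ∨ p)) ∧ t(q, k)
  Sort:  k ∧ r(k ∧ k ∧ k ∨ k ∧ p ∧ q) ∧ r(r(k ∨ k ∨ k ∨ p)) ∨ k ∧ r(k ∧ k ∧ k ∨ k ∧ p ∧ q) ∧ r(r(k ∨ k ∨ k ∨ p)) ∨ r(k ∧ k ∧ k ∨ k ∧ p ∧ q) ∧ r(r(k ∨ k ∨ k ∨ p)) ∧ t(k ∨ k ∨ q ∨ q, r(k)) ∨ r(k ∧ k ∧ k ∨ k ∧ p ∧ q) ∧ r(r(k ∨ k ∨ k ∨ p)) ∧ t(q, k) ∨ r(p ∧ p ∧ q ∨ p ∧ p ∧ q ∨ p ∧ q ∧ q ∨ t(k ∨ p, k ∨ q) ∨ t(t(k, q), k ∨ p ∨ p ∨ q) ∨ t(t(q, k), p ∧ q ∧ q))

Answer: yes — both canonical forms are k ∧ r(k ∧ k ∧ k ∨ k ∧ p ∧ q) ∧ r(r(k ∨ k ∨ k ∨ p)) ∨ k ∧ r(k ∧ k ∧ k ∨ k ∧ p ∧ q) ∧ r(r(k ∨ k ∨ k ∨ p)) ∨ r(k ∧ k ∧ k ∨ k ∧ p ∧ q) ∧ r(r(k ∨ k ∨ k ∨ p)) ∧ t(k ∨ k ∨ q ∨ q, r(k)) ∨ r(k ∧ k ∧ k ∨ k ∧ p ∧ q) ∧ r(r(k ∨ k ∨ k ∨ p)) ∧ t(q, k) ∨ r(p ∧ p ∧ q ∨ p ∧ p ∧ q ∨ p ∧ q ∧ q ∨ t(k ∨ p, k ∨ q) ∨ t(t(k, q), k ∨ p ∨ p ∨ q) ∨ t(t(q, k), p ∧ q ∧ q))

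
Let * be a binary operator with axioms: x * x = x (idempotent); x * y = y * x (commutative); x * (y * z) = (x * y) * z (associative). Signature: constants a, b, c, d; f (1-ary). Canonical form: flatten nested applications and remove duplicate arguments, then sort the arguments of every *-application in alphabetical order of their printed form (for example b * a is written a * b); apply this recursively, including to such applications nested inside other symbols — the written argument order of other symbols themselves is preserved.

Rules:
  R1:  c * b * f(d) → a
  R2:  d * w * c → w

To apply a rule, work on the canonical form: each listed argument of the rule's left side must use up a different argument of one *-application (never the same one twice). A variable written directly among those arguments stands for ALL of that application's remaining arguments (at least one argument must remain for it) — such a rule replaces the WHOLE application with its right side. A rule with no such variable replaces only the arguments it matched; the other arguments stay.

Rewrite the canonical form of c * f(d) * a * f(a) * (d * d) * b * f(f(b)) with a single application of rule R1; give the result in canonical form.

Answer: a * d * f(a) * f(f(b))

Derivation:
Canonical form:  a * b * c * d * f(a) * f(d) * f(f(b))
R1 matches:  uses b, c, f(d)
Result:  a * d * f(a) * f(f(b))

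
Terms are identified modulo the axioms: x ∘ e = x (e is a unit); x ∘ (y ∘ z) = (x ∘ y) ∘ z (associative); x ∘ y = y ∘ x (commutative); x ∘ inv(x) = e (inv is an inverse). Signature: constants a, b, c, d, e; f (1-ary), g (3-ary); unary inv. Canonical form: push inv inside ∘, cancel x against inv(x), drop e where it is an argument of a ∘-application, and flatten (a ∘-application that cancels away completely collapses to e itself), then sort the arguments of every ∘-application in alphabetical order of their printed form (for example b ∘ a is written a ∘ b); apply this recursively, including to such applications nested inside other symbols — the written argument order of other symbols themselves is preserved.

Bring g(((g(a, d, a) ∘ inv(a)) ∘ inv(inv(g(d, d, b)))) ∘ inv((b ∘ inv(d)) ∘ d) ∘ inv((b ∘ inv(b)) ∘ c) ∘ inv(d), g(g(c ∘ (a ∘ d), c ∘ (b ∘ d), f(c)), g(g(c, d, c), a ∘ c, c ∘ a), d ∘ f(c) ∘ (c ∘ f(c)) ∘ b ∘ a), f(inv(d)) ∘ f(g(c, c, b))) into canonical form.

Focus inside:  ((g(a, d, a) ∘ inv(a)) ∘ inv(inv(g(d, d, b)))) ∘ inv((b ∘ inv(d)) ∘ d) ∘ inv((b ∘ inv(b)) ∘ c) ∘ inv(d)
Push inv inside:  distribute inv over ∘ and collapse double inv
Combine occurrences:  g(a, d, a) ∘ inv(a) ∘ g(d, d, b) ∘ inv(b) ∘ inv(d) ∘ inv(c)
Sort:  g(a, d, a) ∘ g(d, d, b) ∘ inv(a) ∘ inv(b) ∘ inv(c) ∘ inv(d)
Put back:  g(g(a, d, a) ∘ g(d, d, b) ∘ inv(a) ∘ inv(b) ∘ inv(c) ∘ inv(d), g(g(a ∘ c ∘ d, b ∘ c ∘ d, f(c)), g(g(c, d, c), a ∘ c, a ∘ c), a ∘ b ∘ c ∘ d ∘ f(c) ∘ f(c)), f(g(c, c, b)) ∘ f(inv(d)))

Answer: g(g(a, d, a) ∘ g(d, d, b) ∘ inv(a) ∘ inv(b) ∘ inv(c) ∘ inv(d), g(g(a ∘ c ∘ d, b ∘ c ∘ d, f(c)), g(g(c, d, c), a ∘ c, a ∘ c), a ∘ b ∘ c ∘ d ∘ f(c) ∘ f(c)), f(g(c, c, b)) ∘ f(inv(d)))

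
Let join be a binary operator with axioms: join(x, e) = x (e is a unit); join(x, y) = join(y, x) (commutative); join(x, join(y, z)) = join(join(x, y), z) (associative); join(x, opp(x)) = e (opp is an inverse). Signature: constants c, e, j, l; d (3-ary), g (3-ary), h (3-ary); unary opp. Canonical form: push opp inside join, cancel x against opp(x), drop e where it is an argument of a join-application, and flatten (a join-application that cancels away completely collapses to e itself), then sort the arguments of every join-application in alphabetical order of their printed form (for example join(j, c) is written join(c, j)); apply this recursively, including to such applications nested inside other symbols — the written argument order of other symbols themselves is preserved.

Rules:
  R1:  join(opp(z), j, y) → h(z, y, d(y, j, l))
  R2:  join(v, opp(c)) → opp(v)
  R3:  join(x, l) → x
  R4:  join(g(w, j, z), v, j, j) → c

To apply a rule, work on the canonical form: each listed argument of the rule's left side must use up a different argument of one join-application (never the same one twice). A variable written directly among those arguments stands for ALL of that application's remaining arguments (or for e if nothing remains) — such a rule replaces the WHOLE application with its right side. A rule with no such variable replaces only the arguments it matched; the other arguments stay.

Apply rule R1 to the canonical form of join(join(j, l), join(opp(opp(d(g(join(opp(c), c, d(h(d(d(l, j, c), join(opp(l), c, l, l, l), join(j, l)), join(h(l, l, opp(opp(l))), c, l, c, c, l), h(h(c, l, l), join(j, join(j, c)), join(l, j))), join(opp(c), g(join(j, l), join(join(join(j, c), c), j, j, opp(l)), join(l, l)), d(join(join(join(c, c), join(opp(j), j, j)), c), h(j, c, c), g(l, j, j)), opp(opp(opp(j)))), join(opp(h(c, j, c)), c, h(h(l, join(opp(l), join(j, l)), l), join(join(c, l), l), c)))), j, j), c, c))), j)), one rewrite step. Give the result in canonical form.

Canonical form:  join(d(g(d(h(d(d(l, j, c), join(c, l, l), join(j, l)), join(c, c, c, h(l, l, l), l, l), h(h(c, l, l), join(c, j, j), join(j, l))), join(d(join(c, c, c, j), h(j, c, c), g(l, j, j)), g(join(j, l), join(c, c, j, j, j, opp(l)), join(l, l)), opp(c), opp(j)), join(c, h(h(l, j, l), join(c, l, l), c), opp(h(c, j, c)))), j, j), c, c), j, j, l)
R1 matches:  uses j, opp(l);  y := join(c, c, j, j), z := l
The extension variable absorbs all remaining arguments, so the whole application is rewritten.
Giving:  join(d(g(d(h(d(d(l, j, c), join(c, l, l), join(j, l)), join(c, c, c, h(l, l, l), l, l), h(h(c, l, l), join(c, j, j), join(j, l))), join(d(join(c, c, c, j), h(j, c, c), g(l, j, j)), g(join(j, l), h(l, join(c, c, j, j), d(join(c, c, j, j), j, l)), join(l, l)), opp(c), opp(j)), join(c, h(h(l, j, l), join(c, l, l), c), opp(h(c, j, c)))), j, j), c, c), j, j, l)

Answer: join(d(g(d(h(d(d(l, j, c), join(c, l, l), join(j, l)), join(c, c, c, h(l, l, l), l, l), h(h(c, l, l), join(c, j, j), join(j, l))), join(d(join(c, c, c, j), h(j, c, c), g(l, j, j)), g(join(j, l), h(l, join(c, c, j, j), d(join(c, c, j, j), j, l)), join(l, l)), opp(c), opp(j)), join(c, h(h(l, j, l), join(c, l, l), c), opp(h(c, j, c)))), j, j), c, c), j, j, l)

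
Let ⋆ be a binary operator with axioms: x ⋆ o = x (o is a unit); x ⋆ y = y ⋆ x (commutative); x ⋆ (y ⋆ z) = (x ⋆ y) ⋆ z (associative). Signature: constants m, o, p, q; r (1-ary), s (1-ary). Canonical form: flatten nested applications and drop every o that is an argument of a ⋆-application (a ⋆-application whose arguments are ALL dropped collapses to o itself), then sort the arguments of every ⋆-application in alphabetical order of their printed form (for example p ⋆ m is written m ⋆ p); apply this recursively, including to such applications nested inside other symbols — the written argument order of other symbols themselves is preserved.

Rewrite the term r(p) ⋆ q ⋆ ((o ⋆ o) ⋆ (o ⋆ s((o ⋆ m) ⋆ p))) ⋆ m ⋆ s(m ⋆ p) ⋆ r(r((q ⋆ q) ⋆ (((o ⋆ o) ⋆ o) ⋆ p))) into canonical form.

Merge nested applications:  r(p) ⋆ q ⋆ o ⋆ o ⋆ o ⋆ s((o ⋆ m) ⋆ p) ⋆ m ⋆ s(m ⋆ p) ⋆ r(r((q ⋆ q) ⋆ (((o ⋆ o) ⋆ o) ⋆ p)))
Simplify inside:  s((o ⋆ m) ⋆ p)  →  s(m ⋆ p)
Simplify inside:  r(r((q ⋆ q) ⋆ (((o ⋆ o) ⋆ o) ⋆ p)))  →  r(r(p ⋆ q ⋆ q))
Unit:  drop o (×3)
Sort:  m ⋆ q ⋆ r(p) ⋆ r(r(p ⋆ q ⋆ q)) ⋆ s(m ⋆ p) ⋆ s(m ⋆ p)

Answer: m ⋆ q ⋆ r(p) ⋆ r(r(p ⋆ q ⋆ q)) ⋆ s(m ⋆ p) ⋆ s(m ⋆ p)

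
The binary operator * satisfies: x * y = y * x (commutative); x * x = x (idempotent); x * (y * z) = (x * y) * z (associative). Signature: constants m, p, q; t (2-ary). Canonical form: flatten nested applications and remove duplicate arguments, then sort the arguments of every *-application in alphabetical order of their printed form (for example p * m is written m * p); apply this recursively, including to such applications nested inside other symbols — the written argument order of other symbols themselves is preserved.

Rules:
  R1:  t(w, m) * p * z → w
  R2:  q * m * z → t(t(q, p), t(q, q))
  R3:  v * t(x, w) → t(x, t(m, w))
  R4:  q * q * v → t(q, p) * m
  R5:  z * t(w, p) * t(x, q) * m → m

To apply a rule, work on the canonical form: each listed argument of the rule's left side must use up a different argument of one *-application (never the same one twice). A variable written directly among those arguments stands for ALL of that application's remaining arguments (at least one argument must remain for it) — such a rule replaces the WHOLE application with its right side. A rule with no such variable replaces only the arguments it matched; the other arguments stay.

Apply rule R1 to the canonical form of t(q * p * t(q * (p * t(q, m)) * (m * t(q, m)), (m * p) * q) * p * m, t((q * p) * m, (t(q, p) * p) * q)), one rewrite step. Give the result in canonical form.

Canonical form:  t(m * p * q * t(m * p * q * t(q, m), m * p * q), t(m * p * q, p * q * t(q, p)))
Apply R1:  consuming p, t(q, m);  w := q, z := m * q
Every leftover argument binds to the variable; the entire application is replaced.
Result:  t(m * p * q * t(q, m * p * q), t(m * p * q, p * q * t(q, p)))

Answer: t(m * p * q * t(q, m * p * q), t(m * p * q, p * q * t(q, p)))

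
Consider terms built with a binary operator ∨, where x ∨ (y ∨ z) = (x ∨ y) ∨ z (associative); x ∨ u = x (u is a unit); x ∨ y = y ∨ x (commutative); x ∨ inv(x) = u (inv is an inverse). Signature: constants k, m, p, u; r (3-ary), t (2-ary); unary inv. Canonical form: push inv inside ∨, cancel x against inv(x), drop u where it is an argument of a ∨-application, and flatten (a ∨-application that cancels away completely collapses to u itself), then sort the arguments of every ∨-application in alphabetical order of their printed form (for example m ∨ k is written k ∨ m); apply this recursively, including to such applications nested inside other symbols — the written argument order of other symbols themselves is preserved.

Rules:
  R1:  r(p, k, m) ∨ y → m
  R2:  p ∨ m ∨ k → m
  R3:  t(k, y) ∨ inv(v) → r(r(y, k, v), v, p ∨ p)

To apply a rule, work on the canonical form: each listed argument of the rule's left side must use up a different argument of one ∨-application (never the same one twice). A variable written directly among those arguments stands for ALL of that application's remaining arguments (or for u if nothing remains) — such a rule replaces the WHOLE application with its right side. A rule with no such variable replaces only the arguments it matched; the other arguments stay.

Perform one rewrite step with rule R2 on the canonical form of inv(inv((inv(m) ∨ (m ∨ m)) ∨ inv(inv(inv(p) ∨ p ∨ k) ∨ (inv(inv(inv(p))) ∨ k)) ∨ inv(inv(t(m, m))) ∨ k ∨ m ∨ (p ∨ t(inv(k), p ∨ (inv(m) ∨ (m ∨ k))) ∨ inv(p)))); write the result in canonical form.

Canonical form:  k ∨ m ∨ m ∨ p ∨ t(inv(k), k ∨ p) ∨ t(m, m)
R2 matches:  uses k, m, p
New term:  m ∨ m ∨ t(inv(k), k ∨ p) ∨ t(m, m)

Answer: m ∨ m ∨ t(inv(k), k ∨ p) ∨ t(m, m)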